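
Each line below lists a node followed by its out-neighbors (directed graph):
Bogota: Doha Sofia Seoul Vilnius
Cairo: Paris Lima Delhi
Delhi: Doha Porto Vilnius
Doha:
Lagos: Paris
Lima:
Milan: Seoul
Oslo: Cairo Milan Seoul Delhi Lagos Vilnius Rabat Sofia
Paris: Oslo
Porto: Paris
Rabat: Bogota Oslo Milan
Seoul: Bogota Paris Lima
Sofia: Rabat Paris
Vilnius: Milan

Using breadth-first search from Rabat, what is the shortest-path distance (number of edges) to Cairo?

Level 0: Rabat
Level 1: Bogota, Milan, Oslo
Level 2: Cairo, Delhi, Doha, Lagos, Seoul, Sofia, Vilnius
Level 3: Lima, Paris, Porto
Cairo first appears at level 2.

2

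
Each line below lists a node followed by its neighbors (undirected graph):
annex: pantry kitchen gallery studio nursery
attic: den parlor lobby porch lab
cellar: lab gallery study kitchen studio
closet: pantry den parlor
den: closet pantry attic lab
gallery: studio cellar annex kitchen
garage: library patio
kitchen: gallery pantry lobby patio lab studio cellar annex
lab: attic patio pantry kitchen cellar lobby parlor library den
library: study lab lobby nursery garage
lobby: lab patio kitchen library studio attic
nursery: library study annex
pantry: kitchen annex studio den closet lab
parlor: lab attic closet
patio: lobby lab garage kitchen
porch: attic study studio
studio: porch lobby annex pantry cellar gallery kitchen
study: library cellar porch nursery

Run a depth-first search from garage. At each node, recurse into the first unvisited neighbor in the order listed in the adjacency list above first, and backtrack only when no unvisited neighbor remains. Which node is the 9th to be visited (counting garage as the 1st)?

Visit garage
garage → library
library → study
study → cellar
cellar → lab
lab → attic
attic → den
den → closet
closet → pantry
pantry → kitchen
kitchen → gallery
gallery → studio
studio → porch
studio → lobby
lobby → patio
studio → annex
annex → nursery
closet → parlor

Visit order: garage, library, study, cellar, lab, attic, den, closet, pantry, kitchen, gallery, studio, porch, lobby, patio, annex, nursery, parlor

pantry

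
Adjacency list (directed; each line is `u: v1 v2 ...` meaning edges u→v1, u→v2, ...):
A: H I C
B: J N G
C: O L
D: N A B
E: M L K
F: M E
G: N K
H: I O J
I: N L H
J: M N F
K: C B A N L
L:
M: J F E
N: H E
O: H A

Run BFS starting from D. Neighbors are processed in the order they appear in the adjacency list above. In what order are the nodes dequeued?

D N A B H E I C J G O M L K F

Visit D; enqueue N, A, B → queue [N, A, B]
Visit N; enqueue H, E → queue [A, B, H, E]
Visit A; enqueue I, C → queue [B, H, E, I, C]
Visit B; enqueue J, G → queue [H, E, I, C, J, G]
Visit H; enqueue O → queue [E, I, C, J, G, O]
Visit E; enqueue M, L, K → queue [I, C, J, G, O, M, L, K]
Visit I → queue [C, J, G, O, M, L, K]
Visit C → queue [J, G, O, M, L, K]
Visit J; enqueue F → queue [G, O, M, L, K, F]
Visit G → queue [O, M, L, K, F]
Visit O → queue [M, L, K, F]
Visit M → queue [L, K, F]
Visit L → queue [K, F]
Visit K → queue [F]
Visit F → queue []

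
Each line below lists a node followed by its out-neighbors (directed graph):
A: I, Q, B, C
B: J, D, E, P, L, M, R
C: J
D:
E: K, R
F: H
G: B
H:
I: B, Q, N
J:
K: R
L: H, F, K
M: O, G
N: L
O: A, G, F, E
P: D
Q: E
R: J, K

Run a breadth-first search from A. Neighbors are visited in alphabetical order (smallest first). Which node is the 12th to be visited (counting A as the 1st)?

R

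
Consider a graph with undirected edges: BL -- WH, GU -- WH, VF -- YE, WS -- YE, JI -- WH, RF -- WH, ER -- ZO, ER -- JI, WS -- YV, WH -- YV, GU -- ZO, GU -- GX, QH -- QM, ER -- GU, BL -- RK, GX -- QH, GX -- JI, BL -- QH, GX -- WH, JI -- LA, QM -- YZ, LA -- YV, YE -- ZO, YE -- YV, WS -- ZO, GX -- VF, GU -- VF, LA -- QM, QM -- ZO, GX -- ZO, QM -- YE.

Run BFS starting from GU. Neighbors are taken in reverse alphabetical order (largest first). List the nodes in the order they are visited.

Visit GU; enqueue ZO, WH, VF, GX, ER → queue [ZO, WH, VF, GX, ER]
Visit ZO; enqueue YE, WS, QM → queue [WH, VF, GX, ER, YE, WS, QM]
Visit WH; enqueue YV, RF, JI, BL → queue [VF, GX, ER, YE, WS, QM, YV, RF, JI, BL]
Visit VF → queue [GX, ER, YE, WS, QM, YV, RF, JI, BL]
Visit GX; enqueue QH → queue [ER, YE, WS, QM, YV, RF, JI, BL, QH]
Visit ER → queue [YE, WS, QM, YV, RF, JI, BL, QH]
Visit YE → queue [WS, QM, YV, RF, JI, BL, QH]
Visit WS → queue [QM, YV, RF, JI, BL, QH]
Visit QM; enqueue YZ, LA → queue [YV, RF, JI, BL, QH, YZ, LA]
Visit YV → queue [RF, JI, BL, QH, YZ, LA]
Visit RF → queue [JI, BL, QH, YZ, LA]
Visit JI → queue [BL, QH, YZ, LA]
Visit BL; enqueue RK → queue [QH, YZ, LA, RK]
Visit QH → queue [YZ, LA, RK]
Visit YZ → queue [LA, RK]
Visit LA → queue [RK]
Visit RK → queue []

GU → ZO → WH → VF → GX → ER → YE → WS → QM → YV → RF → JI → BL → QH → YZ → LA → RK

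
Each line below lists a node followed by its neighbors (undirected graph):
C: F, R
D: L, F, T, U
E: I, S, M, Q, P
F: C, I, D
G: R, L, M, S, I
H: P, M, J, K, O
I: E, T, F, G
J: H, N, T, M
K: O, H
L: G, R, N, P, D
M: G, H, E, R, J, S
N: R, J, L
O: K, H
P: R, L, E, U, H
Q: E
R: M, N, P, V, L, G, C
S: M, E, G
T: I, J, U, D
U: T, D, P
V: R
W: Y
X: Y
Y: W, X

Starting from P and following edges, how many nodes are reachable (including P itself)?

BFS from P visits: P, R, L, E, U, H, M, N, V, G, C, D, I, S, Q, T, J, K, O, F
Reachable nodes: 20 of 23 total.

20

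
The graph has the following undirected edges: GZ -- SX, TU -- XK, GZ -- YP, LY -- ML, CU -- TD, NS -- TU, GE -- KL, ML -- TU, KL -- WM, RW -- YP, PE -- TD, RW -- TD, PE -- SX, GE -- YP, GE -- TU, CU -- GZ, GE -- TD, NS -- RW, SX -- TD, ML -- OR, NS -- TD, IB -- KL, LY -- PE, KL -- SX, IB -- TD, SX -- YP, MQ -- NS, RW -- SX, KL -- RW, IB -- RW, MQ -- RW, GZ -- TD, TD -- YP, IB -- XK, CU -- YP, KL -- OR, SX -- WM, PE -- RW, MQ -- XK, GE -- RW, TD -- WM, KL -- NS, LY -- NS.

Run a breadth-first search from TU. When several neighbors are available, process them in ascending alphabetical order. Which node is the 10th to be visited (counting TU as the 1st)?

Visit TU; enqueue GE, ML, NS, XK → queue [GE, ML, NS, XK]
Visit GE; enqueue KL, RW, TD, YP → queue [ML, NS, XK, KL, RW, TD, YP]
Visit ML; enqueue LY, OR → queue [NS, XK, KL, RW, TD, YP, LY, OR]
Visit NS; enqueue MQ → queue [XK, KL, RW, TD, YP, LY, OR, MQ]
Visit XK; enqueue IB → queue [KL, RW, TD, YP, LY, OR, MQ, IB]
Visit KL; enqueue SX, WM → queue [RW, TD, YP, LY, OR, MQ, IB, SX, WM]
Visit RW; enqueue PE → queue [TD, YP, LY, OR, MQ, IB, SX, WM, PE]
Visit TD; enqueue CU, GZ → queue [YP, LY, OR, MQ, IB, SX, WM, PE, CU, GZ]
Visit YP → queue [LY, OR, MQ, IB, SX, WM, PE, CU, GZ]
Visit LY → queue [OR, MQ, IB, SX, WM, PE, CU, GZ]
Visit OR → queue [MQ, IB, SX, WM, PE, CU, GZ]
Visit MQ → queue [IB, SX, WM, PE, CU, GZ]
Visit IB → queue [SX, WM, PE, CU, GZ]
Visit SX → queue [WM, PE, CU, GZ]
Visit WM → queue [PE, CU, GZ]
Visit PE → queue [CU, GZ]
Visit CU → queue [GZ]
Visit GZ → queue []

Visit order: TU, GE, ML, NS, XK, KL, RW, TD, YP, LY, OR, MQ, IB, SX, WM, PE, CU, GZ

LY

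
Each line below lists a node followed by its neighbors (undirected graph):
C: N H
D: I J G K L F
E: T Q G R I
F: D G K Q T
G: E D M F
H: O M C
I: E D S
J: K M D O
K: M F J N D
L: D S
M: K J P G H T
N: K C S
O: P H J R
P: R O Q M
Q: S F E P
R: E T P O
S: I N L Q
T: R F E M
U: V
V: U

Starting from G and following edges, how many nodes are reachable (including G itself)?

BFS from G visits: G, E, D, M, F, T, Q, R, I, J, K, L, P, H, S, O, N, C
Reachable nodes: 18 of 20 total.

18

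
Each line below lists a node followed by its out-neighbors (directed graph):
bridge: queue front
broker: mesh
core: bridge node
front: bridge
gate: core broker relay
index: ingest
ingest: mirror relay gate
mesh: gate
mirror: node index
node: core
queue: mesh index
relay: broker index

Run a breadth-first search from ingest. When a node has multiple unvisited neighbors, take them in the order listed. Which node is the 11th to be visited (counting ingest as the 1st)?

Visit ingest; enqueue mirror, relay, gate → queue [mirror, relay, gate]
Visit mirror; enqueue node, index → queue [relay, gate, node, index]
Visit relay; enqueue broker → queue [gate, node, index, broker]
Visit gate; enqueue core → queue [node, index, broker, core]
Visit node → queue [index, broker, core]
Visit index → queue [broker, core]
Visit broker; enqueue mesh → queue [core, mesh]
Visit core; enqueue bridge → queue [mesh, bridge]
Visit mesh → queue [bridge]
Visit bridge; enqueue queue, front → queue [queue, front]
Visit queue → queue [front]
Visit front → queue []

Visit order: ingest, mirror, relay, gate, node, index, broker, core, mesh, bridge, queue, front

queue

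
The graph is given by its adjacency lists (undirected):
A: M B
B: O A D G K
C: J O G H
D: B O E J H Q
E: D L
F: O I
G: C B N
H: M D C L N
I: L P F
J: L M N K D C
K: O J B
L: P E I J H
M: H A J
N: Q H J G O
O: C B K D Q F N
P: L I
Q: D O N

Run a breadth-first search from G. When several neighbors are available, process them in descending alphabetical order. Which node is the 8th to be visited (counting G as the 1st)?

H

Visit G; enqueue N, C, B → queue [N, C, B]
Visit N; enqueue Q, O, J, H → queue [C, B, Q, O, J, H]
Visit C → queue [B, Q, O, J, H]
Visit B; enqueue K, D, A → queue [Q, O, J, H, K, D, A]
Visit Q → queue [O, J, H, K, D, A]
Visit O; enqueue F → queue [J, H, K, D, A, F]
Visit J; enqueue M, L → queue [H, K, D, A, F, M, L]
Visit H → queue [K, D, A, F, M, L]
Visit K → queue [D, A, F, M, L]
Visit D; enqueue E → queue [A, F, M, L, E]
Visit A → queue [F, M, L, E]
Visit F; enqueue I → queue [M, L, E, I]
Visit M → queue [L, E, I]
Visit L; enqueue P → queue [E, I, P]
Visit E → queue [I, P]
Visit I → queue [P]
Visit P → queue []

Visit order: G, N, C, B, Q, O, J, H, K, D, A, F, M, L, E, I, P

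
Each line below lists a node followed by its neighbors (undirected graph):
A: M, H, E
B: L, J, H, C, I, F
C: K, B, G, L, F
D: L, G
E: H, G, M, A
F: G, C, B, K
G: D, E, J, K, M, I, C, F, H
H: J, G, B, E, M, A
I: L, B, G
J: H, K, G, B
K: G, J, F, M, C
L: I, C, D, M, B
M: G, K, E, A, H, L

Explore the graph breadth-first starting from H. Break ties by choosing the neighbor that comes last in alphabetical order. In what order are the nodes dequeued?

Visit H; enqueue M, J, G, E, B, A → queue [M, J, G, E, B, A]
Visit M; enqueue L, K → queue [J, G, E, B, A, L, K]
Visit J → queue [G, E, B, A, L, K]
Visit G; enqueue I, F, D, C → queue [E, B, A, L, K, I, F, D, C]
Visit E → queue [B, A, L, K, I, F, D, C]
Visit B → queue [A, L, K, I, F, D, C]
Visit A → queue [L, K, I, F, D, C]
Visit L → queue [K, I, F, D, C]
Visit K → queue [I, F, D, C]
Visit I → queue [F, D, C]
Visit F → queue [D, C]
Visit D → queue [C]
Visit C → queue []

H, M, J, G, E, B, A, L, K, I, F, D, C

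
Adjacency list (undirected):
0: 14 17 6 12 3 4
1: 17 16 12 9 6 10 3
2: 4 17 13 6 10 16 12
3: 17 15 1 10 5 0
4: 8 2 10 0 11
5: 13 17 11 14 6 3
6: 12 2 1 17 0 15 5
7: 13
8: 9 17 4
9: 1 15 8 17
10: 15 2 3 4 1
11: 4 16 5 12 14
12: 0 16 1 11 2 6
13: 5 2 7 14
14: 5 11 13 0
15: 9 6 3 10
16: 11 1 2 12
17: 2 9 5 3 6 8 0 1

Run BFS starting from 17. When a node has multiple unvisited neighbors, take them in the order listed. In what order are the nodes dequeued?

17 -> 2 -> 9 -> 5 -> 3 -> 6 -> 8 -> 0 -> 1 -> 4 -> 13 -> 10 -> 16 -> 12 -> 15 -> 11 -> 14 -> 7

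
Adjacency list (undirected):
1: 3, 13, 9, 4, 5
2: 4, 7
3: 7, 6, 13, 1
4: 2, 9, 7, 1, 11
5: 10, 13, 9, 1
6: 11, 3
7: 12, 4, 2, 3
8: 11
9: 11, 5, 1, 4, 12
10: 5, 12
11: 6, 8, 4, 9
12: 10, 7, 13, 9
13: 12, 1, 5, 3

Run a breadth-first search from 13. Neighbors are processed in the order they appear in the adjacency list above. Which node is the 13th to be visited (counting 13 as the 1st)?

8

Visit 13; enqueue 12, 1, 5, 3 → queue [12, 1, 5, 3]
Visit 12; enqueue 10, 7, 9 → queue [1, 5, 3, 10, 7, 9]
Visit 1; enqueue 4 → queue [5, 3, 10, 7, 9, 4]
Visit 5 → queue [3, 10, 7, 9, 4]
Visit 3; enqueue 6 → queue [10, 7, 9, 4, 6]
Visit 10 → queue [7, 9, 4, 6]
Visit 7; enqueue 2 → queue [9, 4, 6, 2]
Visit 9; enqueue 11 → queue [4, 6, 2, 11]
Visit 4 → queue [6, 2, 11]
Visit 6 → queue [2, 11]
Visit 2 → queue [11]
Visit 11; enqueue 8 → queue [8]
Visit 8 → queue []

Visit order: 13, 12, 1, 5, 3, 10, 7, 9, 4, 6, 2, 11, 8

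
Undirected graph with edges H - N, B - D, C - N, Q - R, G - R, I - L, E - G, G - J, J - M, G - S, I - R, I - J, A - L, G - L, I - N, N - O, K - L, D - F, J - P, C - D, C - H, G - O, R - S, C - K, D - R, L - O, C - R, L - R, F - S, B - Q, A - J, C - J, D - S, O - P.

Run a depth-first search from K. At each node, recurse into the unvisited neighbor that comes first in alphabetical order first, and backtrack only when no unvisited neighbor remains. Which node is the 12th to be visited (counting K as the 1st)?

I

Visit K
K → C
C → D
D → B
B → Q
Q → R
R → G
G → E
G → J
J → A
A → L
L → I
I → N
N → H
N → O
O → P
J → M
G → S
S → F

Visit order: K, C, D, B, Q, R, G, E, J, A, L, I, N, H, O, P, M, S, F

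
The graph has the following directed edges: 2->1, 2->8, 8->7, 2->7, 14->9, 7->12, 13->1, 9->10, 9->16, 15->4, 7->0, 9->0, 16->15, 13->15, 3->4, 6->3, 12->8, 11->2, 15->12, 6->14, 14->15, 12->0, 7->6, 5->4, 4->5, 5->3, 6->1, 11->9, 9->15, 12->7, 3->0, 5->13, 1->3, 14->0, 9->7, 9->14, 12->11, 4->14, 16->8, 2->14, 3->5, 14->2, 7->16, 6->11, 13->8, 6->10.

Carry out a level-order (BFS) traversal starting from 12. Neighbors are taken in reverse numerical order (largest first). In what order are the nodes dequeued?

Visit 12; enqueue 11, 8, 7, 0 → queue [11, 8, 7, 0]
Visit 11; enqueue 9, 2 → queue [8, 7, 0, 9, 2]
Visit 8 → queue [7, 0, 9, 2]
Visit 7; enqueue 16, 6 → queue [0, 9, 2, 16, 6]
Visit 0 → queue [9, 2, 16, 6]
Visit 9; enqueue 15, 14, 10 → queue [2, 16, 6, 15, 14, 10]
Visit 2; enqueue 1 → queue [16, 6, 15, 14, 10, 1]
Visit 16 → queue [6, 15, 14, 10, 1]
Visit 6; enqueue 3 → queue [15, 14, 10, 1, 3]
Visit 15; enqueue 4 → queue [14, 10, 1, 3, 4]
Visit 14 → queue [10, 1, 3, 4]
Visit 10 → queue [1, 3, 4]
Visit 1 → queue [3, 4]
Visit 3; enqueue 5 → queue [4, 5]
Visit 4 → queue [5]
Visit 5; enqueue 13 → queue [13]
Visit 13 → queue []

12, 11, 8, 7, 0, 9, 2, 16, 6, 15, 14, 10, 1, 3, 4, 5, 13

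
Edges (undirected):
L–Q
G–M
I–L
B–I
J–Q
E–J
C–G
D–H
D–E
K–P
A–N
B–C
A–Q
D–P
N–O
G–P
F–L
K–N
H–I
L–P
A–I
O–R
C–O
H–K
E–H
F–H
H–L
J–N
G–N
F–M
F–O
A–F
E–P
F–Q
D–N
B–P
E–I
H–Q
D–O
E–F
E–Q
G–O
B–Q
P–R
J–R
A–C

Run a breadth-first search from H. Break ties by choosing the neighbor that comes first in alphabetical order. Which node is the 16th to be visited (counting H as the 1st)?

Visit H; enqueue D, E, F, I, K, L, Q → queue [D, E, F, I, K, L, Q]
Visit D; enqueue N, O, P → queue [E, F, I, K, L, Q, N, O, P]
Visit E; enqueue J → queue [F, I, K, L, Q, N, O, P, J]
Visit F; enqueue A, M → queue [I, K, L, Q, N, O, P, J, A, M]
Visit I; enqueue B → queue [K, L, Q, N, O, P, J, A, M, B]
Visit K → queue [L, Q, N, O, P, J, A, M, B]
Visit L → queue [Q, N, O, P, J, A, M, B]
Visit Q → queue [N, O, P, J, A, M, B]
Visit N; enqueue G → queue [O, P, J, A, M, B, G]
Visit O; enqueue C, R → queue [P, J, A, M, B, G, C, R]
Visit P → queue [J, A, M, B, G, C, R]
Visit J → queue [A, M, B, G, C, R]
Visit A → queue [M, B, G, C, R]
Visit M → queue [B, G, C, R]
Visit B → queue [G, C, R]
Visit G → queue [C, R]
Visit C → queue [R]
Visit R → queue []

Visit order: H, D, E, F, I, K, L, Q, N, O, P, J, A, M, B, G, C, R

G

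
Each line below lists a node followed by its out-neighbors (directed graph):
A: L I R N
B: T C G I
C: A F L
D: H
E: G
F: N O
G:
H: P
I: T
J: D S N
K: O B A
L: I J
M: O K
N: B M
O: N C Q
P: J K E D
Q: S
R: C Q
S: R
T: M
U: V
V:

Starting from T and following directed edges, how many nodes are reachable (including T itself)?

BFS from T visits: T, M, K, O, A, B, C, N, Q, I, L, R, G, F, S, J, D, H, P, E
Reachable nodes: 20 of 22 total.

20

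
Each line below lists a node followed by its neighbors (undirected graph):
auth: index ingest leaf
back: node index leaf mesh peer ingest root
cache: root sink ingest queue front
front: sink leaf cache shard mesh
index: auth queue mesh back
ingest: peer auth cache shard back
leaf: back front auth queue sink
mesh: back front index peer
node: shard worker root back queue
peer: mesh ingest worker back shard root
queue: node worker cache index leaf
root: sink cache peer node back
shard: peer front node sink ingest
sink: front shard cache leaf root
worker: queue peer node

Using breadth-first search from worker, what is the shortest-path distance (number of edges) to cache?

2

Level 0: worker
Level 1: node, peer, queue
Level 2: back, cache, index, ingest, leaf, mesh, root, shard
Level 3: auth, front, sink
cache first appears at level 2.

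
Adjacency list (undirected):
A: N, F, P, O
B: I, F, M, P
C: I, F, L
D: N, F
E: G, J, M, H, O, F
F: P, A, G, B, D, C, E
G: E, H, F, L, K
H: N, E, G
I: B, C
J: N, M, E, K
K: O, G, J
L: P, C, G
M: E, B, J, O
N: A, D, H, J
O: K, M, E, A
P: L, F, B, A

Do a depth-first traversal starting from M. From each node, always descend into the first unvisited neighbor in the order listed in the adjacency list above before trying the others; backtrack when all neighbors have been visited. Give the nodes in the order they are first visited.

Visit M
M → E
E → G
G → H
H → N
N → A
A → F
F → P
P → L
L → C
C → I
I → B
F → D
A → O
O → K
K → J

M → E → G → H → N → A → F → P → L → C → I → B → D → O → K → J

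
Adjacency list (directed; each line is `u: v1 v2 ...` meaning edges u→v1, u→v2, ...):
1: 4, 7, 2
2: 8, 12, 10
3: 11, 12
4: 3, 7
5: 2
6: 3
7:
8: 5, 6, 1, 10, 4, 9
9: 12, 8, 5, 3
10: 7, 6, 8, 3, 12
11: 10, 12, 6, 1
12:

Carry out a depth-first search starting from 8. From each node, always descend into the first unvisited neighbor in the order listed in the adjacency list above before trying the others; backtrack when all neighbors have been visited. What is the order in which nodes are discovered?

8 → 5 → 2 → 12 → 10 → 7 → 6 → 3 → 11 → 1 → 4 → 9

Visit 8
8 → 5
5 → 2
2 → 12
2 → 10
10 → 7
10 → 6
6 → 3
3 → 11
11 → 1
1 → 4
8 → 9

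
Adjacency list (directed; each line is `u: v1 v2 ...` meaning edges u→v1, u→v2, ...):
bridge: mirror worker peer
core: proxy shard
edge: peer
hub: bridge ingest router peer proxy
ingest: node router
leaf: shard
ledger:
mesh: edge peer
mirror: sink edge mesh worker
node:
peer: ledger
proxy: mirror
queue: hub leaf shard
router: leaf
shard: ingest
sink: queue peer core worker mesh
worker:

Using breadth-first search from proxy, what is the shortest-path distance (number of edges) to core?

Level 0: proxy
Level 1: mirror
Level 2: edge, mesh, sink, worker
Level 3: core, peer, queue
Level 4: hub, leaf, ledger, shard
Level 5: bridge, ingest, router
Level 6: node
core first appears at level 3.

3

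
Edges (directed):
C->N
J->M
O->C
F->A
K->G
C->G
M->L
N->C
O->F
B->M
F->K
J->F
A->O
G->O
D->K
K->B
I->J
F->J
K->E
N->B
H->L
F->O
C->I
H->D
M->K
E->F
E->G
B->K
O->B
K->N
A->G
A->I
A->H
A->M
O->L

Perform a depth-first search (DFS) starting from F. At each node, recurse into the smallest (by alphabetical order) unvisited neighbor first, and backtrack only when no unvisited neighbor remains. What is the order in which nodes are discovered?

Visit F
F → A
A → G
G → O
O → B
B → K
K → E
K → N
N → C
C → I
I → J
J → M
M → L
A → H
H → D

F -> A -> G -> O -> B -> K -> E -> N -> C -> I -> J -> M -> L -> H -> D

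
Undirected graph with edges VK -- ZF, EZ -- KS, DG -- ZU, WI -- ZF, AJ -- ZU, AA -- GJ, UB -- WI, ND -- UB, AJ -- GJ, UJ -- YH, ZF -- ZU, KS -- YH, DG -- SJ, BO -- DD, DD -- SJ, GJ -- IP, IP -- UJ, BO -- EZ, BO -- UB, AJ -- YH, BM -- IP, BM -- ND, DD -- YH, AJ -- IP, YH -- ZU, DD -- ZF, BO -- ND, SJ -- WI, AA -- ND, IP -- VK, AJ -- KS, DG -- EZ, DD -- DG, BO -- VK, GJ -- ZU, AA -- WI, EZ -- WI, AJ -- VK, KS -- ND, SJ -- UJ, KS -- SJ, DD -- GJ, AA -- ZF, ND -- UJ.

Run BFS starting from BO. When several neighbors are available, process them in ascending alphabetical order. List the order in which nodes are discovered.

Visit BO; enqueue DD, EZ, ND, UB, VK → queue [DD, EZ, ND, UB, VK]
Visit DD; enqueue DG, GJ, SJ, YH, ZF → queue [EZ, ND, UB, VK, DG, GJ, SJ, YH, ZF]
Visit EZ; enqueue KS, WI → queue [ND, UB, VK, DG, GJ, SJ, YH, ZF, KS, WI]
Visit ND; enqueue AA, BM, UJ → queue [UB, VK, DG, GJ, SJ, YH, ZF, KS, WI, AA, BM, UJ]
Visit UB → queue [VK, DG, GJ, SJ, YH, ZF, KS, WI, AA, BM, UJ]
Visit VK; enqueue AJ, IP → queue [DG, GJ, SJ, YH, ZF, KS, WI, AA, BM, UJ, AJ, IP]
Visit DG; enqueue ZU → queue [GJ, SJ, YH, ZF, KS, WI, AA, BM, UJ, AJ, IP, ZU]
Visit GJ → queue [SJ, YH, ZF, KS, WI, AA, BM, UJ, AJ, IP, ZU]
Visit SJ → queue [YH, ZF, KS, WI, AA, BM, UJ, AJ, IP, ZU]
Visit YH → queue [ZF, KS, WI, AA, BM, UJ, AJ, IP, ZU]
Visit ZF → queue [KS, WI, AA, BM, UJ, AJ, IP, ZU]
Visit KS → queue [WI, AA, BM, UJ, AJ, IP, ZU]
Visit WI → queue [AA, BM, UJ, AJ, IP, ZU]
Visit AA → queue [BM, UJ, AJ, IP, ZU]
Visit BM → queue [UJ, AJ, IP, ZU]
Visit UJ → queue [AJ, IP, ZU]
Visit AJ → queue [IP, ZU]
Visit IP → queue [ZU]
Visit ZU → queue []

BO, DD, EZ, ND, UB, VK, DG, GJ, SJ, YH, ZF, KS, WI, AA, BM, UJ, AJ, IP, ZU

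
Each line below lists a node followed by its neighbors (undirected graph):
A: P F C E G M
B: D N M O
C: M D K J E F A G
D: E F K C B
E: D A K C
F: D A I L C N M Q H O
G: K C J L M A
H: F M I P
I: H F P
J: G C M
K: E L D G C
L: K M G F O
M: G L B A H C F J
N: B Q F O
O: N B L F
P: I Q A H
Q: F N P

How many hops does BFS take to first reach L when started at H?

Level 0: H
Level 1: F, I, M, P
Level 2: A, B, C, D, G, J, L, N, O, Q
Level 3: E, K
L first appears at level 2.

2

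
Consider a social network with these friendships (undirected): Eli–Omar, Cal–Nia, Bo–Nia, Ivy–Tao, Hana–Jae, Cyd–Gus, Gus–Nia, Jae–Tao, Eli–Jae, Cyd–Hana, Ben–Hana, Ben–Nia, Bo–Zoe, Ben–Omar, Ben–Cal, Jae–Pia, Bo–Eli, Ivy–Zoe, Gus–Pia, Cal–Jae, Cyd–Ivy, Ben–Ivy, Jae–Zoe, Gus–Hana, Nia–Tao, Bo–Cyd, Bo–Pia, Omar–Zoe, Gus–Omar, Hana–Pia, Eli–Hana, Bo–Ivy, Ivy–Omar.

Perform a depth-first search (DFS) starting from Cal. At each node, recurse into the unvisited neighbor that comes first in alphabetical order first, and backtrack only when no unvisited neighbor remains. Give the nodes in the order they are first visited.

Cal, Ben, Hana, Cyd, Bo, Eli, Jae, Pia, Gus, Nia, Tao, Ivy, Omar, Zoe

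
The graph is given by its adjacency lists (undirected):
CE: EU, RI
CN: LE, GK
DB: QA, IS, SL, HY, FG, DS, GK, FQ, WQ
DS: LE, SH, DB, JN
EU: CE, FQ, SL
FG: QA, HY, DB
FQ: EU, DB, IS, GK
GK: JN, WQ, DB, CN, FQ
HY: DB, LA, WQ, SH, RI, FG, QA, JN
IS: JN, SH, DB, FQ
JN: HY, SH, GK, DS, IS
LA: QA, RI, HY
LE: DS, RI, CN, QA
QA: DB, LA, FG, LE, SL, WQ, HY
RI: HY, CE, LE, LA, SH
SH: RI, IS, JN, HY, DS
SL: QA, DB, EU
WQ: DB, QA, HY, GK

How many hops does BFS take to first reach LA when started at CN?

3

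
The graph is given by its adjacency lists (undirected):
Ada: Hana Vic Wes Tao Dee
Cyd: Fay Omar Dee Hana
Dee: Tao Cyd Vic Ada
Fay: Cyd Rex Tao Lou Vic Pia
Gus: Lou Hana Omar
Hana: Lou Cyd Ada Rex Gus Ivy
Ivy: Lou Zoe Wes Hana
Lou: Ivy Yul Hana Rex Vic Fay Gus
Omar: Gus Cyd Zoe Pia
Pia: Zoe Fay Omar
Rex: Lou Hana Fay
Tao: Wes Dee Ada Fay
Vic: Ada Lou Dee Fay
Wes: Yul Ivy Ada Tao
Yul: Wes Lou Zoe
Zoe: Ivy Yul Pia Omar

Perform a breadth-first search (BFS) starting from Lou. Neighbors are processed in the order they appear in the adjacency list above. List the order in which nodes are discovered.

Lou → Ivy → Yul → Hana → Rex → Vic → Fay → Gus → Zoe → Wes → Cyd → Ada → Dee → Tao → Pia → Omar

Visit Lou; enqueue Ivy, Yul, Hana, Rex, Vic, Fay, Gus → queue [Ivy, Yul, Hana, Rex, Vic, Fay, Gus]
Visit Ivy; enqueue Zoe, Wes → queue [Yul, Hana, Rex, Vic, Fay, Gus, Zoe, Wes]
Visit Yul → queue [Hana, Rex, Vic, Fay, Gus, Zoe, Wes]
Visit Hana; enqueue Cyd, Ada → queue [Rex, Vic, Fay, Gus, Zoe, Wes, Cyd, Ada]
Visit Rex → queue [Vic, Fay, Gus, Zoe, Wes, Cyd, Ada]
Visit Vic; enqueue Dee → queue [Fay, Gus, Zoe, Wes, Cyd, Ada, Dee]
Visit Fay; enqueue Tao, Pia → queue [Gus, Zoe, Wes, Cyd, Ada, Dee, Tao, Pia]
Visit Gus; enqueue Omar → queue [Zoe, Wes, Cyd, Ada, Dee, Tao, Pia, Omar]
Visit Zoe → queue [Wes, Cyd, Ada, Dee, Tao, Pia, Omar]
Visit Wes → queue [Cyd, Ada, Dee, Tao, Pia, Omar]
Visit Cyd → queue [Ada, Dee, Tao, Pia, Omar]
Visit Ada → queue [Dee, Tao, Pia, Omar]
Visit Dee → queue [Tao, Pia, Omar]
Visit Tao → queue [Pia, Omar]
Visit Pia → queue [Omar]
Visit Omar → queue []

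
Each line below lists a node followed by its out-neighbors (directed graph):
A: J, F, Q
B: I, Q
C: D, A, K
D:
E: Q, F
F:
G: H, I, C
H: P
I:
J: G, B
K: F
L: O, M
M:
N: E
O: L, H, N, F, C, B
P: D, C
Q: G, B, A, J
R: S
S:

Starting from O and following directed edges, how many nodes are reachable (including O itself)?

17

BFS from O visits: O, N, L, H, F, C, B, E, M, P, K, D, A, Q, I, J, G
Reachable nodes: 17 of 19 total.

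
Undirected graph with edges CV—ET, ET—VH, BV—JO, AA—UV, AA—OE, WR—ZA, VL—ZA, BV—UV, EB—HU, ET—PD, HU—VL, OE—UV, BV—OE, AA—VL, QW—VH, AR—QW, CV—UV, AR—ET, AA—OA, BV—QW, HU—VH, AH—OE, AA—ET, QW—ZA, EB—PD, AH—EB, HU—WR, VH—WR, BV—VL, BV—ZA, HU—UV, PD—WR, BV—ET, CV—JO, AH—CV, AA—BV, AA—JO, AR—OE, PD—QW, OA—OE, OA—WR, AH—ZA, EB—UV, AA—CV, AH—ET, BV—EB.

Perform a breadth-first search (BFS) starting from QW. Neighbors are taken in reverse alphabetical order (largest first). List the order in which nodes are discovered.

QW, ZA, VH, PD, BV, AR, WR, VL, AH, HU, ET, EB, UV, OE, JO, AA, OA, CV

Visit QW; enqueue ZA, VH, PD, BV, AR → queue [ZA, VH, PD, BV, AR]
Visit ZA; enqueue WR, VL, AH → queue [VH, PD, BV, AR, WR, VL, AH]
Visit VH; enqueue HU, ET → queue [PD, BV, AR, WR, VL, AH, HU, ET]
Visit PD; enqueue EB → queue [BV, AR, WR, VL, AH, HU, ET, EB]
Visit BV; enqueue UV, OE, JO, AA → queue [AR, WR, VL, AH, HU, ET, EB, UV, OE, JO, AA]
Visit AR → queue [WR, VL, AH, HU, ET, EB, UV, OE, JO, AA]
Visit WR; enqueue OA → queue [VL, AH, HU, ET, EB, UV, OE, JO, AA, OA]
Visit VL → queue [AH, HU, ET, EB, UV, OE, JO, AA, OA]
Visit AH; enqueue CV → queue [HU, ET, EB, UV, OE, JO, AA, OA, CV]
Visit HU → queue [ET, EB, UV, OE, JO, AA, OA, CV]
Visit ET → queue [EB, UV, OE, JO, AA, OA, CV]
Visit EB → queue [UV, OE, JO, AA, OA, CV]
Visit UV → queue [OE, JO, AA, OA, CV]
Visit OE → queue [JO, AA, OA, CV]
Visit JO → queue [AA, OA, CV]
Visit AA → queue [OA, CV]
Visit OA → queue [CV]
Visit CV → queue []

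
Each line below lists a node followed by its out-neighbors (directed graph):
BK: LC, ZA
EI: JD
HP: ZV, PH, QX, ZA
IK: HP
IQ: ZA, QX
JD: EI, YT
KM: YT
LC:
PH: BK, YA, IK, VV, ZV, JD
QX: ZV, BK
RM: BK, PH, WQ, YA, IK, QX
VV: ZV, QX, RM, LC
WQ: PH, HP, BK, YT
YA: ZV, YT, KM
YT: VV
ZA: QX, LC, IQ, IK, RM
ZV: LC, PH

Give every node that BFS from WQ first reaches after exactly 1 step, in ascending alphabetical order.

BK, HP, PH, YT

Level 0: WQ
Level 1: BK, HP, PH, YT
Level 2: IK, JD, LC, QX, VV, YA, ZA, ZV
Level 3: EI, IQ, KM, RM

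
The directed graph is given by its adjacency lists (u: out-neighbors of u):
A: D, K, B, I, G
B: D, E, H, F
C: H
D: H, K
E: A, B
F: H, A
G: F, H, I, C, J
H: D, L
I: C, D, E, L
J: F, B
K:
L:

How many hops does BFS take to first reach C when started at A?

2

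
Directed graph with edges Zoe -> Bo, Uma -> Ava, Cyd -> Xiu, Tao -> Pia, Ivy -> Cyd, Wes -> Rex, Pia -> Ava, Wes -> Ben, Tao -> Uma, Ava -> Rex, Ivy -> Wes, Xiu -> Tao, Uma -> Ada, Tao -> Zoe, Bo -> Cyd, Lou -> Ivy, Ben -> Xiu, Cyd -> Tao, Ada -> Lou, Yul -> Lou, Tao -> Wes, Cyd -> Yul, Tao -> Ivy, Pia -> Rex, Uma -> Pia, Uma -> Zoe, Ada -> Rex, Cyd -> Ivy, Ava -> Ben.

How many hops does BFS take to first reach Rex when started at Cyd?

3

Level 0: Cyd
Level 1: Ivy, Tao, Xiu, Yul
Level 2: Lou, Pia, Uma, Wes, Zoe
Level 3: Ada, Ava, Ben, Bo, Rex
Rex first appears at level 3.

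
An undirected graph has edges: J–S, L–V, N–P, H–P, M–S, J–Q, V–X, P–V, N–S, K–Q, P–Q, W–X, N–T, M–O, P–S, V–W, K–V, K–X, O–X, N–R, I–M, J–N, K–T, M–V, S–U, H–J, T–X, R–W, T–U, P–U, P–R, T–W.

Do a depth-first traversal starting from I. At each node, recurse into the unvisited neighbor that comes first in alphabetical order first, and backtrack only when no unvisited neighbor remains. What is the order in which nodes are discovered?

I -> M -> O -> X -> K -> Q -> J -> H -> P -> N -> R -> W -> T -> U -> S -> V -> L

Visit I
I → M
M → O
O → X
X → K
K → Q
Q → J
J → H
H → P
P → N
N → R
R → W
W → T
T → U
U → S
W → V
V → L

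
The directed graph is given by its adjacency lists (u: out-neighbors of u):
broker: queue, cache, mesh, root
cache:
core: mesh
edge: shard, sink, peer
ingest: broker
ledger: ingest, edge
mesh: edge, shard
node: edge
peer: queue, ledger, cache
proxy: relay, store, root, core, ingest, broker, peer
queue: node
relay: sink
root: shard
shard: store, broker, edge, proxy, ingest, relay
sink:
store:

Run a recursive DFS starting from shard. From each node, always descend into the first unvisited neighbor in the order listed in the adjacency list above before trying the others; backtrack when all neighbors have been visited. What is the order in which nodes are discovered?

shard, store, broker, queue, node, edge, sink, peer, ledger, ingest, cache, mesh, root, proxy, relay, core

Visit shard
shard → store
shard → broker
broker → queue
queue → node
node → edge
edge → sink
edge → peer
peer → ledger
ledger → ingest
peer → cache
broker → mesh
broker → root
shard → proxy
proxy → relay
proxy → core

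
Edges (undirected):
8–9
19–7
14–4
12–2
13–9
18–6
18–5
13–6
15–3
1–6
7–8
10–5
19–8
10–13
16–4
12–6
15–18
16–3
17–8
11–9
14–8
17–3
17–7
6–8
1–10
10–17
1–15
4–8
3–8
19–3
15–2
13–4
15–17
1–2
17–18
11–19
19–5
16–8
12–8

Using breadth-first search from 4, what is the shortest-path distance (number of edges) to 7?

2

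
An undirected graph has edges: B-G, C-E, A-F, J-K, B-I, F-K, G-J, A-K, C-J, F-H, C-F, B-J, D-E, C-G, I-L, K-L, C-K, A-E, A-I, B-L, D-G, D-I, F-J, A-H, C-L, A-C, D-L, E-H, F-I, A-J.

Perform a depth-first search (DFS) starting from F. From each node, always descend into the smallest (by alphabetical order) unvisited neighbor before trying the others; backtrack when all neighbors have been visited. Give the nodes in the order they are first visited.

F → A → C → E → D → G → B → I → L → K → J → H

Visit F
F → A
A → C
C → E
E → D
D → G
G → B
B → I
I → L
L → K
K → J
E → H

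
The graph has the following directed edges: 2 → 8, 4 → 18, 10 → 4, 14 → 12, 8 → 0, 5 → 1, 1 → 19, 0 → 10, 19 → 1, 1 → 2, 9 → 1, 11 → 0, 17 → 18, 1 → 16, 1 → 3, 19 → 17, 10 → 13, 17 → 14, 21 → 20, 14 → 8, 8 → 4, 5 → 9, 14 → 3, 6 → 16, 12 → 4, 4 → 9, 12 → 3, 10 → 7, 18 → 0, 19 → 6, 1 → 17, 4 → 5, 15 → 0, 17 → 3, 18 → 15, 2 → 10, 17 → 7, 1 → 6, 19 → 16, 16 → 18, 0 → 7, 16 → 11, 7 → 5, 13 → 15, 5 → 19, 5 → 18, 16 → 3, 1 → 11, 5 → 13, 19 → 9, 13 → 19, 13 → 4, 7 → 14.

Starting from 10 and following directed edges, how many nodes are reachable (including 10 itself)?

BFS from 10 visits: 10, 13, 7, 4, 19, 15, 14, 5, 18, 9, 17, 16, 6, 1, 0, 12, 8, 3, 11, 2
Reachable nodes: 20 of 22 total.

20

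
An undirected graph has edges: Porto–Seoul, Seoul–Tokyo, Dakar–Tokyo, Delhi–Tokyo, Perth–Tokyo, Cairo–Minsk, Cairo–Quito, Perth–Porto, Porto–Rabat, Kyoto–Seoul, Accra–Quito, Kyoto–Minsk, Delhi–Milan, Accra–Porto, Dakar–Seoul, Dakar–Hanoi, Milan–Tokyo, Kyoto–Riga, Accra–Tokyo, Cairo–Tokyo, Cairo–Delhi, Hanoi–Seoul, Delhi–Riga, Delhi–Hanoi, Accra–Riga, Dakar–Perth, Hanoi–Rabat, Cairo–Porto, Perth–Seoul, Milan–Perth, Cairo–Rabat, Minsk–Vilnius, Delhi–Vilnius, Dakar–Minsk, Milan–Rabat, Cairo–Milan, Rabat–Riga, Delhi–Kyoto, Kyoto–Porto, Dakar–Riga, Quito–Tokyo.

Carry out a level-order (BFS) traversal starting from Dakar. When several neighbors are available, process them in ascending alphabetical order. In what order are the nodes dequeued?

Visit Dakar; enqueue Hanoi, Minsk, Perth, Riga, Seoul, Tokyo → queue [Hanoi, Minsk, Perth, Riga, Seoul, Tokyo]
Visit Hanoi; enqueue Delhi, Rabat → queue [Minsk, Perth, Riga, Seoul, Tokyo, Delhi, Rabat]
Visit Minsk; enqueue Cairo, Kyoto, Vilnius → queue [Perth, Riga, Seoul, Tokyo, Delhi, Rabat, Cairo, Kyoto, Vilnius]
Visit Perth; enqueue Milan, Porto → queue [Riga, Seoul, Tokyo, Delhi, Rabat, Cairo, Kyoto, Vilnius, Milan, Porto]
Visit Riga; enqueue Accra → queue [Seoul, Tokyo, Delhi, Rabat, Cairo, Kyoto, Vilnius, Milan, Porto, Accra]
Visit Seoul → queue [Tokyo, Delhi, Rabat, Cairo, Kyoto, Vilnius, Milan, Porto, Accra]
Visit Tokyo; enqueue Quito → queue [Delhi, Rabat, Cairo, Kyoto, Vilnius, Milan, Porto, Accra, Quito]
Visit Delhi → queue [Rabat, Cairo, Kyoto, Vilnius, Milan, Porto, Accra, Quito]
Visit Rabat → queue [Cairo, Kyoto, Vilnius, Milan, Porto, Accra, Quito]
Visit Cairo → queue [Kyoto, Vilnius, Milan, Porto, Accra, Quito]
Visit Kyoto → queue [Vilnius, Milan, Porto, Accra, Quito]
Visit Vilnius → queue [Milan, Porto, Accra, Quito]
Visit Milan → queue [Porto, Accra, Quito]
Visit Porto → queue [Accra, Quito]
Visit Accra → queue [Quito]
Visit Quito → queue []

Dakar, Hanoi, Minsk, Perth, Riga, Seoul, Tokyo, Delhi, Rabat, Cairo, Kyoto, Vilnius, Milan, Porto, Accra, Quito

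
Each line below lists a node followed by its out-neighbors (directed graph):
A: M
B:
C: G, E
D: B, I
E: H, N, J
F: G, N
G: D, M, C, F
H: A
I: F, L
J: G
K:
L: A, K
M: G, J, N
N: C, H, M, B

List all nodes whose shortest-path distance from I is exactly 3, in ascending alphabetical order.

Level 0: I
Level 1: F, L
Level 2: A, G, K, N
Level 3: B, C, D, H, M
Level 4: E, J

B, C, D, H, M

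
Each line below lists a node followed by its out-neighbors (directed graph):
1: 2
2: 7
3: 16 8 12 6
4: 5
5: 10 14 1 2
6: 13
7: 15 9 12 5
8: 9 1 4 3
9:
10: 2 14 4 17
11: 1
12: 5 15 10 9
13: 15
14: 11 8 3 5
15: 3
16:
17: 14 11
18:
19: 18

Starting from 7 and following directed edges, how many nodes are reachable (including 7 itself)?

17

BFS from 7 visits: 7, 15, 9, 12, 5, 3, 10, 14, 1, 2, 16, 8, 6, 4, 17, 11, 13
Reachable nodes: 17 of 19 total.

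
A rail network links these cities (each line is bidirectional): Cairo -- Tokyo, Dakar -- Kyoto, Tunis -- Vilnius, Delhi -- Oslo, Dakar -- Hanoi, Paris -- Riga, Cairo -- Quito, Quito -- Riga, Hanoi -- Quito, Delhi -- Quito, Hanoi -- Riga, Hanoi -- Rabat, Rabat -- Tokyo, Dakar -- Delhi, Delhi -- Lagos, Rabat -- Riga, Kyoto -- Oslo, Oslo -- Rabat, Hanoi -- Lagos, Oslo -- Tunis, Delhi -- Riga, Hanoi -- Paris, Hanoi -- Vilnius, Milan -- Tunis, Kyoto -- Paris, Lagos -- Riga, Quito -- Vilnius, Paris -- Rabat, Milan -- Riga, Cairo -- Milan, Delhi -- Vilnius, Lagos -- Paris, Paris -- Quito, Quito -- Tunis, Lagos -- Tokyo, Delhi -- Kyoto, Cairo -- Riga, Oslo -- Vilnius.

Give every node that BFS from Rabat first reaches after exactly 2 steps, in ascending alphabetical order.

Cairo, Dakar, Delhi, Kyoto, Lagos, Milan, Quito, Tunis, Vilnius

Level 0: Rabat
Level 1: Hanoi, Oslo, Paris, Riga, Tokyo
Level 2: Cairo, Dakar, Delhi, Kyoto, Lagos, Milan, Quito, Tunis, Vilnius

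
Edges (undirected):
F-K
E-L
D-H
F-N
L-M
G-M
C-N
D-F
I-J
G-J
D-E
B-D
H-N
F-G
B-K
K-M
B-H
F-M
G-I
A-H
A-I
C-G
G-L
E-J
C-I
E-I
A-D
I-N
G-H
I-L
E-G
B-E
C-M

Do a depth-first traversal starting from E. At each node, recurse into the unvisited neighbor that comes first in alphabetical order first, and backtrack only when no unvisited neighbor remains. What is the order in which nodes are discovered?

Visit E
E → B
B → D
D → A
A → H
H → G
G → C
C → I
I → J
I → L
L → M
M → F
F → K
F → N

E B D A H G C I J L M F K N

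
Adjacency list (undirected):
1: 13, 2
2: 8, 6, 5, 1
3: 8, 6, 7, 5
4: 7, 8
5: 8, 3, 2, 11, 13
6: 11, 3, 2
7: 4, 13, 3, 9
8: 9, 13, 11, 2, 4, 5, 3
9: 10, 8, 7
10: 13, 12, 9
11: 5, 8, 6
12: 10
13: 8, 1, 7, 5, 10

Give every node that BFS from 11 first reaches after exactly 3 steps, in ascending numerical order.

Level 0: 11
Level 1: 5, 6, 8
Level 2: 2, 3, 4, 9, 13
Level 3: 1, 7, 10
Level 4: 12

1, 7, 10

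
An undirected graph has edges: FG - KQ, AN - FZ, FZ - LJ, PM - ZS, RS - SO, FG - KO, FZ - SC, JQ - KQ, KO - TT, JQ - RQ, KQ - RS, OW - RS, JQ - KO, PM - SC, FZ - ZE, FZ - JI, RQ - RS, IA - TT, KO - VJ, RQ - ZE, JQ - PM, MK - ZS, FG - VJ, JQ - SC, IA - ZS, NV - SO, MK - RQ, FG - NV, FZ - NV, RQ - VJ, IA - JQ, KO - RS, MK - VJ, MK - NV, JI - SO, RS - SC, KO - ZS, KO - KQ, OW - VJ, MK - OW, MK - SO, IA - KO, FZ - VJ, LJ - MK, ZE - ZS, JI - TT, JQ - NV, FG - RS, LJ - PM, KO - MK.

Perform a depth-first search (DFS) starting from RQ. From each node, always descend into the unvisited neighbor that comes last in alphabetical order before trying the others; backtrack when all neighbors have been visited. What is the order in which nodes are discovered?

Visit RQ
RQ → ZE
ZE → ZS
ZS → PM
PM → SC
SC → RS
RS → SO
SO → NV
NV → MK
MK → VJ
VJ → OW
VJ → KO
KO → TT
TT → JI
JI → FZ
FZ → LJ
FZ → AN
TT → IA
IA → JQ
JQ → KQ
KQ → FG

RQ -> ZE -> ZS -> PM -> SC -> RS -> SO -> NV -> MK -> VJ -> OW -> KO -> TT -> JI -> FZ -> LJ -> AN -> IA -> JQ -> KQ -> FG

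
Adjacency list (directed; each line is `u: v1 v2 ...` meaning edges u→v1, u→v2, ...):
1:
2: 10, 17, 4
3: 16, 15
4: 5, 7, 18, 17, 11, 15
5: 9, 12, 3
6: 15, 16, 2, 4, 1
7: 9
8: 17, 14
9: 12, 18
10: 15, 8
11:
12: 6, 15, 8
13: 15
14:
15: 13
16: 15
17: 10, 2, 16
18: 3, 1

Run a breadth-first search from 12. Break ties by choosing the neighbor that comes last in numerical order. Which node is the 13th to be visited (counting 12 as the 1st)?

18

Visit 12; enqueue 15, 8, 6 → queue [15, 8, 6]
Visit 15; enqueue 13 → queue [8, 6, 13]
Visit 8; enqueue 17, 14 → queue [6, 13, 17, 14]
Visit 6; enqueue 16, 4, 2, 1 → queue [13, 17, 14, 16, 4, 2, 1]
Visit 13 → queue [17, 14, 16, 4, 2, 1]
Visit 17; enqueue 10 → queue [14, 16, 4, 2, 1, 10]
Visit 14 → queue [16, 4, 2, 1, 10]
Visit 16 → queue [4, 2, 1, 10]
Visit 4; enqueue 18, 11, 7, 5 → queue [2, 1, 10, 18, 11, 7, 5]
Visit 2 → queue [1, 10, 18, 11, 7, 5]
Visit 1 → queue [10, 18, 11, 7, 5]
Visit 10 → queue [18, 11, 7, 5]
Visit 18; enqueue 3 → queue [11, 7, 5, 3]
Visit 11 → queue [7, 5, 3]
Visit 7; enqueue 9 → queue [5, 3, 9]
Visit 5 → queue [3, 9]
Visit 3 → queue [9]
Visit 9 → queue []

Visit order: 12, 15, 8, 6, 13, 17, 14, 16, 4, 2, 1, 10, 18, 11, 7, 5, 3, 9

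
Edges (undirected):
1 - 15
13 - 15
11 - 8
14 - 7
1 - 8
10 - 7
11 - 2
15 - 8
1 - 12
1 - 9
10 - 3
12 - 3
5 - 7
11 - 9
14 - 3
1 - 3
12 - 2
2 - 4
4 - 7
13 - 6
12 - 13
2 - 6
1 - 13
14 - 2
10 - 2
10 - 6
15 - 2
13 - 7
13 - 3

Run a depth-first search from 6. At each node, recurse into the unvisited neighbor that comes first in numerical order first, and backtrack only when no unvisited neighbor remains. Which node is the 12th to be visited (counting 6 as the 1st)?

15

Visit 6
6 → 2
2 → 4
4 → 7
7 → 5
7 → 10
10 → 3
3 → 1
1 → 8
8 → 11
11 → 9
8 → 15
15 → 13
13 → 12
3 → 14

Visit order: 6, 2, 4, 7, 5, 10, 3, 1, 8, 11, 9, 15, 13, 12, 14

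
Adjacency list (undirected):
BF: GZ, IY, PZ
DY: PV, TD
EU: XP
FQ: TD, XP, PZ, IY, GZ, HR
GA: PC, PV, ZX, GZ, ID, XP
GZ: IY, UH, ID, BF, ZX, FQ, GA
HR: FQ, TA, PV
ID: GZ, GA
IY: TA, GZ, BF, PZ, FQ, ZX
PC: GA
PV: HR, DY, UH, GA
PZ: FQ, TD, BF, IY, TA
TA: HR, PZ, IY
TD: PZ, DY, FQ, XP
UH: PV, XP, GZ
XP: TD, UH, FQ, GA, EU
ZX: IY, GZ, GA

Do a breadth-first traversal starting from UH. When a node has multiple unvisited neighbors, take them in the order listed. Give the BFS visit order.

Visit UH; enqueue PV, XP, GZ → queue [PV, XP, GZ]
Visit PV; enqueue HR, DY, GA → queue [XP, GZ, HR, DY, GA]
Visit XP; enqueue TD, FQ, EU → queue [GZ, HR, DY, GA, TD, FQ, EU]
Visit GZ; enqueue IY, ID, BF, ZX → queue [HR, DY, GA, TD, FQ, EU, IY, ID, BF, ZX]
Visit HR; enqueue TA → queue [DY, GA, TD, FQ, EU, IY, ID, BF, ZX, TA]
Visit DY → queue [GA, TD, FQ, EU, IY, ID, BF, ZX, TA]
Visit GA; enqueue PC → queue [TD, FQ, EU, IY, ID, BF, ZX, TA, PC]
Visit TD; enqueue PZ → queue [FQ, EU, IY, ID, BF, ZX, TA, PC, PZ]
Visit FQ → queue [EU, IY, ID, BF, ZX, TA, PC, PZ]
Visit EU → queue [IY, ID, BF, ZX, TA, PC, PZ]
Visit IY → queue [ID, BF, ZX, TA, PC, PZ]
Visit ID → queue [BF, ZX, TA, PC, PZ]
Visit BF → queue [ZX, TA, PC, PZ]
Visit ZX → queue [TA, PC, PZ]
Visit TA → queue [PC, PZ]
Visit PC → queue [PZ]
Visit PZ → queue []

UH -> PV -> XP -> GZ -> HR -> DY -> GA -> TD -> FQ -> EU -> IY -> ID -> BF -> ZX -> TA -> PC -> PZ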